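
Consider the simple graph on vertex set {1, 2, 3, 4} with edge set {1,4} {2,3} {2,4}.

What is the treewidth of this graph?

A width-1 tree decomposition is:
Bags: B1 = {2, 3}  B2 = {2, 4}  B3 = {1, 4}
Tree: B1–B2, B2–B3
Each bag holds 2 vertices, so the decomposition has width 1, which upper-bounds the treewidth. G has an edge, so its treewidth is at least 1. The upper and lower bounds meet at 1, so that is the treewidth.

1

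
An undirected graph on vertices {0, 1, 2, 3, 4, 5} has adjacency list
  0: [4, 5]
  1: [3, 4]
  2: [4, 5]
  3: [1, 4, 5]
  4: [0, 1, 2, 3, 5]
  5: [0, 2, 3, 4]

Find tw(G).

2

A width-2 tree decomposition is:
Bags: B1 = {3, 4, 5}  B2 = {2, 4, 5}  B3 = {0, 4, 5}  B4 = {1, 3, 4}
Tree: B1–B2, B2–B3, B1–B4
Every bag has size at most 3, so the width is 3 − 1 = 2 and tw(G) ≤ 2. On the other hand G contains the 3-clique {1, 3, 4}. A clique must lie in a single bag of any decomposition, so no decomposition can have width below 2. Therefore the treewidth is 2.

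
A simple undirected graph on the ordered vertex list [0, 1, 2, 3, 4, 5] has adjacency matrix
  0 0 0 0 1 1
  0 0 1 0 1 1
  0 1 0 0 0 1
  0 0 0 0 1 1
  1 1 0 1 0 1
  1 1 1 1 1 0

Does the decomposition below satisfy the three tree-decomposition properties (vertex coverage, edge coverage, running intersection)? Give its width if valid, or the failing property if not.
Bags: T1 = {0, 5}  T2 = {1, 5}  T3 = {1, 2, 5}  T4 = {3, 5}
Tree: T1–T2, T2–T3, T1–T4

No — vertex 4 appears in no bag.

A tree decomposition must satisfy three properties: every vertex lies in some bag; for every edge, both endpoints lie together in some bag; and for every vertex, the bags containing it form a connected subtree. Here vertex 4 appears in no bag, so the decomposition is invalid.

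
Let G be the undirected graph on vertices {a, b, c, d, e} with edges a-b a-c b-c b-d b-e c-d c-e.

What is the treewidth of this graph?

A width-2 tree decomposition is:
Bags: B1 = {b, c, d}  B2 = {a, b, c}  B3 = {b, c, e}
Tree: B1–B2, B2–B3
Every bag has size at most 3, so the width is 3 − 1 = 2 and tw(G) ≤ 2. Conversely, {b, c, d} is a clique of size 3, and the vertices of any clique must share a bag in every tree decomposition; so some bag has ≥ 3 vertices and tw(G) ≥ 2. Combining the bounds, tw(G) = 2.

2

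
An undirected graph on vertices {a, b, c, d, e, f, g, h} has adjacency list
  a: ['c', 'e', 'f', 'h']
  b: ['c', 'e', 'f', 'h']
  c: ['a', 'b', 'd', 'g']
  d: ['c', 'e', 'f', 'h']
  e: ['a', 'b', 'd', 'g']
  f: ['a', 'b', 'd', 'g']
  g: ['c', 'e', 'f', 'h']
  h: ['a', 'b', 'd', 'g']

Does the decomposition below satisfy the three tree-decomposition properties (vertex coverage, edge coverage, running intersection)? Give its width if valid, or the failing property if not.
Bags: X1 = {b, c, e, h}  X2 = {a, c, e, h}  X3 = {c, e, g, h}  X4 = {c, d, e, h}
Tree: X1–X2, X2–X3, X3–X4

A tree decomposition must satisfy three properties: every vertex lies in some bag; for every edge, both endpoints lie together in some bag; and for every vertex, the bags containing it form a connected subtree. Here vertex f appears in no bag, so the decomposition is invalid.

No — vertex f appears in no bag.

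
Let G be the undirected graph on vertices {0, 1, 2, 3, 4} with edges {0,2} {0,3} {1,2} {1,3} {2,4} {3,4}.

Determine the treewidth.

2

A width-2 tree decomposition is:
Bags: B1 = {1, 2, 3}  B2 = {0, 2, 3}  B3 = {2, 3, 4}
Tree: B1–B2, B2–B3
Every bag has size at most 3, so the width is 3 − 1 = 2 and tw(G) ≤ 2. The edges 3–1–2–0–3 form a cycle, so G is not a tree and its treewidth is at least 2. Therefore the treewidth is 2.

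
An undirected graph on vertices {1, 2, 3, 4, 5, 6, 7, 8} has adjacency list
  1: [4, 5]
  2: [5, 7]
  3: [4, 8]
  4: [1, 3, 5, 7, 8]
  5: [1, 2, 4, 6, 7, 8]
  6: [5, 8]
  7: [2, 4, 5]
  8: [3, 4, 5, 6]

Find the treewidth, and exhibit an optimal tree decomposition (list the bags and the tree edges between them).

Treewidth 2.
Bags: B1 = {4, 5, 7}  B2 = {4, 5, 8}  B3 = {3, 4, 8}  B4 = {2, 5, 7}  B5 = {1, 4, 5}  B6 = {5, 6, 8}
Tree: B1–B2, B2–B3, B1–B4, B2–B5, B2–B6

The largest bag has 3 vertices, giving width 2; this decomposition certifies tw(G) ≤ 2. For the lower bound, the 3 vertices {3, 4, 8} are pairwise adjacent, and any tree decomposition puts a clique entirely inside one bag — forcing width ≥ 2. Hence tw(G) = 2 exactly.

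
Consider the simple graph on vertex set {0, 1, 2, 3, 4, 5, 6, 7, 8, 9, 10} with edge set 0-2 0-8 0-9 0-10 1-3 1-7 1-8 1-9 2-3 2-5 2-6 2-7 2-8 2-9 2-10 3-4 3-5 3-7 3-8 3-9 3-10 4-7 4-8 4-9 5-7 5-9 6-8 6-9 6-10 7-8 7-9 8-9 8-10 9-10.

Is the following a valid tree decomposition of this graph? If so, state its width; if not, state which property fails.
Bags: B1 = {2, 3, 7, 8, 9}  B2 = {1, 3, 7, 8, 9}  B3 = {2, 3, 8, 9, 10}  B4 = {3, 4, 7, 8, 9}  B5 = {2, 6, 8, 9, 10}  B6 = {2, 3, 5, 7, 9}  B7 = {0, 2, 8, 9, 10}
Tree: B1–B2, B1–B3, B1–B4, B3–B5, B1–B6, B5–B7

Yes; width 4.

Vertex coverage: the bags together contain {0, 1, 2, 3, 4, 5, 6, 7, 8, 9, 10}, the full vertex set. Edge coverage: each edge of G has both endpoints in at least one bag. Running intersection: for every vertex, the bags containing it form a connected subtree. All three properties hold, so this is a valid tree decomposition of width max|bag| − 1 = 4, and hence tw(G) ≤ 4.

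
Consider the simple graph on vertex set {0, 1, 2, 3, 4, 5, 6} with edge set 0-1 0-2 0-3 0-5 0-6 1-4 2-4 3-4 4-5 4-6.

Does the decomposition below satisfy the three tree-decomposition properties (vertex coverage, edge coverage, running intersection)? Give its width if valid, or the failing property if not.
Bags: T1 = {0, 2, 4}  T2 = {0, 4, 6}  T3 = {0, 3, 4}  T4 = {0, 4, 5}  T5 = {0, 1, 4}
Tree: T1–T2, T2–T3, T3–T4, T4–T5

Checking the three conditions: (i) the bags cover all of {0, 1, 2, 3, 4, 5, 6}; (ii) for each edge, some bag contains both endpoints; (iii) the bags containing any fixed vertex form a subtree. All hold, so the decomposition is valid with width 3 − 1 = 2.

Yes; width 2.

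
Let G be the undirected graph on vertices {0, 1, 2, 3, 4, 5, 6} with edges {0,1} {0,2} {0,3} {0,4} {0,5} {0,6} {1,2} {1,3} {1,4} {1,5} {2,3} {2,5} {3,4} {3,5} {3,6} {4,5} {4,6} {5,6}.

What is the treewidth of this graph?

A width-4 tree decomposition is:
Bags: B1 = {0, 1, 3, 4, 5}  B2 = {0, 1, 2, 3, 5}  B3 = {0, 3, 4, 5, 6}
Tree: B1–B2, B1–B3
The largest bag has 5 vertices, giving width 4; this decomposition certifies tw(G) ≤ 4. Conversely, {0, 1, 2, 3, 5} is a clique of size 5, and the vertices of any clique must share a bag in every tree decomposition; so some bag has ≥ 5 vertices and tw(G) ≥ 4. Therefore the treewidth is 4.

4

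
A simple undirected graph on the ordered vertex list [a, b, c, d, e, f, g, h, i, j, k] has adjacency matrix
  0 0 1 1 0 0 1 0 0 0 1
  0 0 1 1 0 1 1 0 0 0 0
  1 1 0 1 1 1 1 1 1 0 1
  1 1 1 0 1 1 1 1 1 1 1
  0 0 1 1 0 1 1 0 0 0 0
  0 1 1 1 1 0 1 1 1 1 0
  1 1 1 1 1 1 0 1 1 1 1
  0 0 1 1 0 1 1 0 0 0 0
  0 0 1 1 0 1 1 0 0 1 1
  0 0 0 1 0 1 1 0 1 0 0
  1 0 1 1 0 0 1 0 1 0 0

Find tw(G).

A width-4 tree decomposition is:
Bags: B1 = {a, c, d, g, k}  B2 = {c, d, g, i, k}  B3 = {c, d, f, g, i}  B4 = {c, d, e, f, g}  B5 = {b, c, d, f, g}  B6 = {c, d, f, g, h}  B7 = {d, f, g, i, j}
Tree: B1–B2, B2–B3, B3–B4, B4–B5, B4–B6, B3–B7
Every bag has size at most 5, so the width is 5 − 1 = 4 and tw(G) ≤ 4. On the other hand G contains the 5-clique {d, f, g, i, j}. A clique must lie in a single bag of any decomposition, so no decomposition can have width below 4. Therefore the treewidth is 4.

4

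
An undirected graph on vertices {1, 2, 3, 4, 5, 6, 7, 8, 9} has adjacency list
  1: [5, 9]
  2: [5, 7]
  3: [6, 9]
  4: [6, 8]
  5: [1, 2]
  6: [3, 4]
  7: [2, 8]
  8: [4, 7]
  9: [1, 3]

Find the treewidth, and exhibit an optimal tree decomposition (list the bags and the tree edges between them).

Each bag holds 3 vertices, so the decomposition has width 2, which upper-bounds the treewidth. The edges 1–9–3–6–4–8–7–2–5–1 form a cycle, so G is not a tree and its treewidth is at least 2. Therefore the treewidth is 2.

Treewidth 2.
Bags: B1 = {1, 3, 9}  B2 = {1, 3, 6}  B3 = {1, 4, 6}  B4 = {1, 4, 8}  B5 = {1, 7, 8}  B6 = {1, 2, 7}  B7 = {1, 2, 5}
Tree: B1–B2, B2–B3, B3–B4, B4–B5, B5–B6, B6–B7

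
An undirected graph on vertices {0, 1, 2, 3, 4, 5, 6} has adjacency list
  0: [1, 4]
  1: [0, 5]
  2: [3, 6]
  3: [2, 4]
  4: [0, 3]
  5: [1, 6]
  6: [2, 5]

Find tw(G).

2

A width-2 tree decomposition is:
Bags: B1 = {2, 5, 6}  B2 = {1, 2, 5}  B3 = {0, 1, 2}  B4 = {0, 2, 4}  B5 = {2, 3, 4}
Tree: B1–B2, B2–B3, B3–B4, B4–B5
Each bag holds 3 vertices, so the decomposition has width 2, which upper-bounds the treewidth. The edges 2–6–5–1–0–4–3–2 form a cycle, so G is not a tree and its treewidth is at least 2. Therefore the treewidth is 2.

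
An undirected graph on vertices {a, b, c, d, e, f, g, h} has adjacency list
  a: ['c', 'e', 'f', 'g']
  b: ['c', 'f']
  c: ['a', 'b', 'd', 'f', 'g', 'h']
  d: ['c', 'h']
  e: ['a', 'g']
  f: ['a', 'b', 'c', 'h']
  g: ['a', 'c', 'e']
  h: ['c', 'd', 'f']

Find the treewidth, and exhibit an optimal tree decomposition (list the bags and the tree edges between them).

Treewidth 2.
Bags: B1 = {a, c, f}  B2 = {c, f, h}  B3 = {a, c, g}  B4 = {c, d, h}  B5 = {b, c, f}  B6 = {a, e, g}
Tree: B1–B2, B1–B3, B2–B4, B2–B5, B3–B6

The largest bag has 3 vertices, giving width 2; this decomposition certifies tw(G) ≤ 2. On the other hand G contains the 3-clique {a, e, g}. A clique must lie in a single bag of any decomposition, so no decomposition can have width below 2. Combining the bounds, tw(G) = 2.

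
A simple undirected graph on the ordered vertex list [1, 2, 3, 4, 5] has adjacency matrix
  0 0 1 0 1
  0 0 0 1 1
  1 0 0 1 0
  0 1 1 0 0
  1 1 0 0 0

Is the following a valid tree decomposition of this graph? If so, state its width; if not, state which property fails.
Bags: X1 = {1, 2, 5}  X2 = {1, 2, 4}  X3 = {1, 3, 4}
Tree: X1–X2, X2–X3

Yes; width 2.

Every vertex of G appears in some bag (union = {1, 2, 3, 4, 5}); every edge is covered by a bag; and for each vertex v the set of bags containing v is connected in the bag tree. The decomposition is therefore valid. The largest bag has 3 vertices, so the width is 2.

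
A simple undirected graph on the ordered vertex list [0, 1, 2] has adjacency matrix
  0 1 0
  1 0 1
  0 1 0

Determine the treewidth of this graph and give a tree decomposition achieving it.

Treewidth 1.
One optimal decomposition is:
Bags: B1 = {0, 1}  B2 = {1, 2}
Tree: B1–B2

Each bag holds 2 vertices, so the decomposition has width 1, which upper-bounds the treewidth. Since G has at least one edge (e.g. 1–0), it is not an edgeless graph, so tw(G) ≥ 1. Hence tw(G) = 1 exactly.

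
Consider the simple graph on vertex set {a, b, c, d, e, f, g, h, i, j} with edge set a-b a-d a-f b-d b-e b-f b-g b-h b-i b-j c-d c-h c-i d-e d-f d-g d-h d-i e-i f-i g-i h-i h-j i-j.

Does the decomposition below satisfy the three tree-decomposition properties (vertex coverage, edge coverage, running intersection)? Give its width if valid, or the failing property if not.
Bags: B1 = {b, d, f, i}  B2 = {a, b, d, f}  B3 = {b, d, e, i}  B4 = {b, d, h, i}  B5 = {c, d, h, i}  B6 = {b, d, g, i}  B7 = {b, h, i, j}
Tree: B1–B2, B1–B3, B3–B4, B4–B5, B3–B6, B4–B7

Every vertex of G appears in some bag (union = {a, b, c, d, e, f, g, h, i, j}); every edge is covered by a bag; and for each vertex v the set of bags containing v is connected in the bag tree. The decomposition is therefore valid. The largest bag has 4 vertices, so the width is 3.

Yes; width 3.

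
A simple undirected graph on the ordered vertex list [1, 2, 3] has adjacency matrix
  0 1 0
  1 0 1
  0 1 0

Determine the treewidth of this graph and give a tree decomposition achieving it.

Treewidth 1.
One such decomposition:
Bags: B1 = {2, 3}  B2 = {1, 2}
Tree: B1–B2

The largest bag has 2 vertices, giving width 1; this decomposition certifies tw(G) ≤ 1. Any graph with an edge has treewidth ≥ 1, and G has the edge 3–2. The upper and lower bounds meet at 1, so that is the treewidth.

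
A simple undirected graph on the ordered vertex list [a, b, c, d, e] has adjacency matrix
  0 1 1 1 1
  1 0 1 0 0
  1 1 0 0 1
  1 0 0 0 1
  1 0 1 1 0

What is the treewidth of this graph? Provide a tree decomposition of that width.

Each bag holds 3 vertices, so the decomposition has width 2, which upper-bounds the treewidth. For the lower bound, the 3 vertices {a, d, e} are pairwise adjacent, and any tree decomposition puts a clique entirely inside one bag — forcing width ≥ 2. Hence tw(G) = 2 exactly.

Treewidth 2.
One such decomposition:
Bags: B1 = {a, c, e}  B2 = {a, b, c}  B3 = {a, d, e}
Tree: B1–B2, B1–B3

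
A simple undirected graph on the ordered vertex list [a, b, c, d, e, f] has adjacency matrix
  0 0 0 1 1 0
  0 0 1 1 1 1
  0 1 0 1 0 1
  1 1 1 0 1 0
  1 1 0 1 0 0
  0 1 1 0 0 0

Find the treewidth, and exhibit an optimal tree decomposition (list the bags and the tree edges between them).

Treewidth 2.
Bags: B1 = {a, d, e}  B2 = {b, d, e}  B3 = {b, c, d}  B4 = {b, c, f}
Tree: B1–B2, B2–B3, B3–B4

Each bag holds 3 vertices, so the decomposition has width 2, which upper-bounds the treewidth. Conversely, {a, d, e} is a clique of size 3, and the vertices of any clique must share a bag in every tree decomposition; so some bag has ≥ 3 vertices and tw(G) ≥ 2. Therefore the treewidth is 2.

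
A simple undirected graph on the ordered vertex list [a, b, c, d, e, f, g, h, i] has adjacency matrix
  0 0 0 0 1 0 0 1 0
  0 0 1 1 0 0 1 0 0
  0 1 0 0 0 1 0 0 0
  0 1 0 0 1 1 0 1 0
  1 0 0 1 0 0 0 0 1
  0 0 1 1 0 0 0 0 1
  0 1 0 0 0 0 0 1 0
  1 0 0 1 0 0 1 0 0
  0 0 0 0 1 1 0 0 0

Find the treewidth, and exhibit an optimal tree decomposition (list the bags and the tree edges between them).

Treewidth 3.
One optimal decomposition is:
Bags: B1 = {a, b, g, h}  B2 = {a, b, d, h}  B3 = {a, b, d, e}  B4 = {b, c, d, e}  B5 = {c, d, e, f}  B6 = {c, e, f, i}
Tree: B1–B2, B2–B3, B3–B4, B4–B5, B5–B6

Every bag has size at most 4, so the width is 4 − 1 = 3 and tw(G) ≤ 3. For the lower bound: the 4 vertex sets {a,g,h}, {b}, {d}, {c,e,f,i} are disjoint, each induces a connected subgraph, and every pair is joined by at least one edge of G. Contracting each set to a single vertex therefore yields K_{4} as a minor, and since treewidth is minor-monotone, tw(G) ≥ tw(K_{4}) = 3. The upper and lower bounds meet at 3, so that is the treewidth.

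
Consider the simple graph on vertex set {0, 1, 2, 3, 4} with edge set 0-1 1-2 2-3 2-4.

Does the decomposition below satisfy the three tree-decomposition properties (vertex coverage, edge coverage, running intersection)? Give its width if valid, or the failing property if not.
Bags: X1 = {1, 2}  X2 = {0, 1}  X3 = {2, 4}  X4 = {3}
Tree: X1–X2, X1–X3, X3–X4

A tree decomposition must satisfy three properties: every vertex lies in some bag; for every edge, both endpoints lie together in some bag; and for every vertex, the bags containing it form a connected subtree. Here edge (2,3) lies in no bag, so the decomposition is invalid.

No — edge (2,3) lies in no bag.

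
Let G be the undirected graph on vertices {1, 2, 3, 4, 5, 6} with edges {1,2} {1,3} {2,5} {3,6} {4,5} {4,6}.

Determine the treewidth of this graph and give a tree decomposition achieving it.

Each bag holds 3 vertices, so the decomposition has width 2, which upper-bounds the treewidth. Since 3–6–4–5–2–1–3 is a cycle in G, G is not acyclic. Forests are exactly the graphs of treewidth ≤ 1, so tw(G) ≥ 2. The upper and lower bounds meet at 2, so that is the treewidth.

Treewidth 2.
One optimal decomposition is:
Bags: B1 = {3, 4, 6}  B2 = {3, 4, 5}  B3 = {2, 3, 5}  B4 = {1, 2, 3}
Tree: B1–B2, B2–B3, B3–B4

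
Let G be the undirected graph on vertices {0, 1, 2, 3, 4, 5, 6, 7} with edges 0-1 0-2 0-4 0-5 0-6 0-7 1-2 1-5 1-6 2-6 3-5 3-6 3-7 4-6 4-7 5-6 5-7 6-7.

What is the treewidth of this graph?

3

A width-3 tree decomposition is:
Bags: B1 = {0, 5, 6, 7}  B2 = {0, 1, 5, 6}  B3 = {3, 5, 6, 7}  B4 = {0, 1, 2, 6}  B5 = {0, 4, 6, 7}
Tree: B1–B2, B1–B3, B2–B4, B1–B5
The largest bag has 4 vertices, giving width 3; this decomposition certifies tw(G) ≤ 3. For the lower bound, the 4 vertices {0, 1, 2, 6} are pairwise adjacent, and any tree decomposition puts a clique entirely inside one bag — forcing width ≥ 3. Combining the bounds, tw(G) = 3.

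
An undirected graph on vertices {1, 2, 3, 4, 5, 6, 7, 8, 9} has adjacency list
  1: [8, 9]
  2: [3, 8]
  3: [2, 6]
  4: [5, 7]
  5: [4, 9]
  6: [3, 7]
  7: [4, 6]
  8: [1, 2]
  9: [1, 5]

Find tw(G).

A width-2 tree decomposition is:
Bags: B1 = {1, 2, 8}  B2 = {1, 2, 9}  B3 = {2, 5, 9}  B4 = {2, 4, 5}  B5 = {2, 4, 7}  B6 = {2, 6, 7}  B7 = {2, 3, 6}
Tree: B1–B2, B2–B3, B3–B4, B4–B5, B5–B6, B6–B7
The largest bag has 3 vertices, giving width 2; this decomposition certifies tw(G) ≤ 2. For the lower bound, G contains the cycle 2–8–1–9–5–4–7–6–3–2, so G is not a forest; only forests have treewidth ≤ 1, hence tw(G) ≥ 2. Hence tw(G) = 2 exactly.

2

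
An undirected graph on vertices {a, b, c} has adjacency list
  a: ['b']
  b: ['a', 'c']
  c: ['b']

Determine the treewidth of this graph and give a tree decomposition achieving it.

Every bag has size at most 2, so the width is 2 − 1 = 1 and tw(G) ≤ 1. G has an edge, so its treewidth is at least 1. Therefore the treewidth is 1.

Treewidth 1.
Bags: B1 = {a, b}  B2 = {b, c}
Tree: B1–B2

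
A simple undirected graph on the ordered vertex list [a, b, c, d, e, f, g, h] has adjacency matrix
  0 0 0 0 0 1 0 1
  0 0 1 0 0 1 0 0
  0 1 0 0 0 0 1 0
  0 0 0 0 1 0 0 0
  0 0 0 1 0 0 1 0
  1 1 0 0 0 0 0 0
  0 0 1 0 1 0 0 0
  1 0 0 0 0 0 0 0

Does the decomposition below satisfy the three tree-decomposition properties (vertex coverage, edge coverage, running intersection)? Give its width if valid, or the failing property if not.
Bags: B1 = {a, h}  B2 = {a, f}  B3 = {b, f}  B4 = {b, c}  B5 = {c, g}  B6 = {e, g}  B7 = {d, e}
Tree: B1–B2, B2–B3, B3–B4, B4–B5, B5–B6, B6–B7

Yes; width 1.

Every vertex of G appears in some bag (union = {a, b, c, d, e, f, g, h}); every edge is covered by a bag; and for each vertex v the set of bags containing v is connected in the bag tree. The decomposition is therefore valid. The largest bag has 2 vertices, so the width is 1.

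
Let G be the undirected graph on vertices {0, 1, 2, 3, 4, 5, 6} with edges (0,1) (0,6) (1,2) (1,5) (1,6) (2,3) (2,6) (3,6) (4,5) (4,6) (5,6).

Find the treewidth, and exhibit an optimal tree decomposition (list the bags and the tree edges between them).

Treewidth 2.
One such decomposition:
Bags: B1 = {1, 5, 6}  B2 = {4, 5, 6}  B3 = {1, 2, 6}  B4 = {2, 3, 6}  B5 = {0, 1, 6}
Tree: B1–B2, B1–B3, B3–B4, B1–B5

The largest bag has 3 vertices, giving width 2; this decomposition certifies tw(G) ≤ 2. Conversely, {0, 1, 6} is a clique of size 3, and the vertices of any clique must share a bag in every tree decomposition; so some bag has ≥ 3 vertices and tw(G) ≥ 2. Hence tw(G) = 2 exactly.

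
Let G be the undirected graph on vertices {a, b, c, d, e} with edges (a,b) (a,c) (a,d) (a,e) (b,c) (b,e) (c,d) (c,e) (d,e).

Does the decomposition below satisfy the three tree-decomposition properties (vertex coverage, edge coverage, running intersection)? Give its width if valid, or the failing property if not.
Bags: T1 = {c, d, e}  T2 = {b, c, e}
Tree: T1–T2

No — vertex a appears in no bag.

A tree decomposition must satisfy three properties: every vertex lies in some bag; for every edge, both endpoints lie together in some bag; and for every vertex, the bags containing it form a connected subtree. Here vertex a appears in no bag, so the decomposition is invalid.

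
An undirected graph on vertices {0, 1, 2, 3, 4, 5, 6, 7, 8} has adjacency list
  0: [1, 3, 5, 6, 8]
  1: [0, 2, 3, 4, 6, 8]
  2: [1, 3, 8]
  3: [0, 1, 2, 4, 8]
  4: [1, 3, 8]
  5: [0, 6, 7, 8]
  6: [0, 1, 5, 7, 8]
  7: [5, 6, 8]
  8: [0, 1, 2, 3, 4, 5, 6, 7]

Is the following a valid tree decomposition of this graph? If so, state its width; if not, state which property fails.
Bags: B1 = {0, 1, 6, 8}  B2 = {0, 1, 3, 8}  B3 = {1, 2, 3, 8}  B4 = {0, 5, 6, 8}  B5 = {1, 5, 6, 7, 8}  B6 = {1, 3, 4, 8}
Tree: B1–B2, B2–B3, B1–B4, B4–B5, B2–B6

A tree decomposition must satisfy three properties: every vertex lies in some bag; for every edge, both endpoints lie together in some bag; and for every vertex, the bags containing it form a connected subtree. Here bags containing vertex 1 are not connected in the tree, so the decomposition is invalid.

No — bags containing vertex 1 are not connected in the tree.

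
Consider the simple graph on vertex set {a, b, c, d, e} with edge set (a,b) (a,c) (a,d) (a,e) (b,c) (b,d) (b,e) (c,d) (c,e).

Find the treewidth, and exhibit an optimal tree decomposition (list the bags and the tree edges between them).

Treewidth 3.
One such decomposition:
Bags: B1 = {a, b, c, e}  B2 = {a, b, c, d}
Tree: B1–B2

Each bag holds 4 vertices, so the decomposition has width 3, which upper-bounds the treewidth. For the lower bound, the 4 vertices {a, b, c, d} are pairwise adjacent, and any tree decomposition puts a clique entirely inside one bag — forcing width ≥ 3. Hence tw(G) = 3 exactly.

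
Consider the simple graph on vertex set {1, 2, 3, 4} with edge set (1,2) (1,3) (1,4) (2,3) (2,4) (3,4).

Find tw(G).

3

A width-3 tree decomposition is:
Bags: B1 = {1, 2, 3, 4}
Tree: (single bag)
With just one bag of size 4, the width is 4 − 1 = 3, so tw(G) ≤ 3. Conversely, {1, 2, 3, 4} is a clique of size 4, and the vertices of any clique must share a bag in every tree decomposition; so some bag has ≥ 4 vertices and tw(G) ≥ 3. Therefore the treewidth is 3.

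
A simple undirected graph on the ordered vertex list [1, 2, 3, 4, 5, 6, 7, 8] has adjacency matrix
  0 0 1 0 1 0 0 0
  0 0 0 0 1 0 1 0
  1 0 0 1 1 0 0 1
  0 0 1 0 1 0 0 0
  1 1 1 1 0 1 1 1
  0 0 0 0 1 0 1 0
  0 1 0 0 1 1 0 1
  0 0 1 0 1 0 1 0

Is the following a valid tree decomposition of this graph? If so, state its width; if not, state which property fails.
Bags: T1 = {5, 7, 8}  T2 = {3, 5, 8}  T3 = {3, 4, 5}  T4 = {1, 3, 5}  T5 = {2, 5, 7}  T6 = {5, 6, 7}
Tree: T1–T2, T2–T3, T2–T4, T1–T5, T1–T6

Yes; width 2.

Checking the three conditions: (i) the bags cover all of {1, 2, 3, 4, 5, 6, 7, 8}; (ii) for each edge, some bag contains both endpoints; (iii) the bags containing any fixed vertex form a subtree. All hold, so the decomposition is valid with width 3 − 1 = 2.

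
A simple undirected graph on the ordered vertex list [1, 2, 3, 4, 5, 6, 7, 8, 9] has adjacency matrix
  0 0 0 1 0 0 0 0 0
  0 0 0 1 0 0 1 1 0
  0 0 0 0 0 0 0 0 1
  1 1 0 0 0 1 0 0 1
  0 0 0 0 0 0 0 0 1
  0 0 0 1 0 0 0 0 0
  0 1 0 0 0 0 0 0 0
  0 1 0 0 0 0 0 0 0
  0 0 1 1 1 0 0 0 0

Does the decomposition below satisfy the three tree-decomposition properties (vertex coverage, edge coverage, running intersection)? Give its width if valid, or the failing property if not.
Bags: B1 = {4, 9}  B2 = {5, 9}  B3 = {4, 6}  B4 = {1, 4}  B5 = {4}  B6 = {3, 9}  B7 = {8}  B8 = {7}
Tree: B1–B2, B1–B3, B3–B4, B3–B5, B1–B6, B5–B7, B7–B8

A tree decomposition must satisfy three properties: every vertex lies in some bag; for every edge, both endpoints lie together in some bag; and for every vertex, the bags containing it form a connected subtree. Here vertex 2 appears in no bag, so the decomposition is invalid.

No — vertex 2 appears in no bag.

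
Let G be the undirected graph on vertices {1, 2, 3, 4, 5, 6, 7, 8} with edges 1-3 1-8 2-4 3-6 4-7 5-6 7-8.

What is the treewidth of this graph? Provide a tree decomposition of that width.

Treewidth 1.
Bags: B1 = {5, 6}  B2 = {3, 6}  B3 = {1, 3}  B4 = {1, 8}  B5 = {7, 8}  B6 = {4, 7}  B7 = {2, 4}
Tree: B1–B2, B2–B3, B3–B4, B4–B5, B5–B6, B6–B7

Each bag holds 2 vertices, so the decomposition has width 1, which upper-bounds the treewidth. G has an edge, so its treewidth is at least 1. Hence tw(G) = 1 exactly.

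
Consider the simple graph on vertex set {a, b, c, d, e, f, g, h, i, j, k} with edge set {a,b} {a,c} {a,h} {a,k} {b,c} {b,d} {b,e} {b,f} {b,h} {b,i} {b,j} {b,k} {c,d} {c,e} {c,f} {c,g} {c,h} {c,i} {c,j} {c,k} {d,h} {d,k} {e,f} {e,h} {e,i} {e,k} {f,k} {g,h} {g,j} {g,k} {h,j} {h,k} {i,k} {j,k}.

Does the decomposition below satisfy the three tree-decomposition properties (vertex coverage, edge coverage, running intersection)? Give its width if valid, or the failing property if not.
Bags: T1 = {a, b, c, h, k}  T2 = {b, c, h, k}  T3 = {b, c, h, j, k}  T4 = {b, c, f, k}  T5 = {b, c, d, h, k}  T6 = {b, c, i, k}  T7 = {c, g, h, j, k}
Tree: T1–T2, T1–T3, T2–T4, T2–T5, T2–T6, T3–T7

No — vertex e appears in no bag.

A tree decomposition must satisfy three properties: every vertex lies in some bag; for every edge, both endpoints lie together in some bag; and for every vertex, the bags containing it form a connected subtree. Here vertex e appears in no bag, so the decomposition is invalid.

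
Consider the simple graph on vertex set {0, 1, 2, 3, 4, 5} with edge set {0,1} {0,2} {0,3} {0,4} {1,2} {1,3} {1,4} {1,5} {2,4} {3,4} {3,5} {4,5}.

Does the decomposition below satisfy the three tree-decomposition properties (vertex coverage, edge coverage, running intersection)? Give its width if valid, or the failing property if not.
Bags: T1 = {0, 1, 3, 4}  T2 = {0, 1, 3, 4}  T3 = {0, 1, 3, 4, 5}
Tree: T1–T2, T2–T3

A tree decomposition must satisfy three properties: every vertex lies in some bag; for every edge, both endpoints lie together in some bag; and for every vertex, the bags containing it form a connected subtree. Here vertex 2 appears in no bag, so the decomposition is invalid.

No — vertex 2 appears in no bag.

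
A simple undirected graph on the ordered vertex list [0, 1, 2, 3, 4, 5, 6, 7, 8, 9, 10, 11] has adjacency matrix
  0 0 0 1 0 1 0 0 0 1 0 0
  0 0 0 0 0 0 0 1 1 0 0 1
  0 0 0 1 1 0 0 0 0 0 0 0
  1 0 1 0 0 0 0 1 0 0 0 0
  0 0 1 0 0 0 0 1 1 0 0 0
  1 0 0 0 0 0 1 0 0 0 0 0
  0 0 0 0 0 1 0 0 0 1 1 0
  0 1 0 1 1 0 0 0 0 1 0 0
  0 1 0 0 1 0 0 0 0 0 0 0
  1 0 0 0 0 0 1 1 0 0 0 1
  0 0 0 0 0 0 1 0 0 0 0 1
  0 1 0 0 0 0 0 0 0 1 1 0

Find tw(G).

3

A width-3 tree decomposition is:
Bags: B1 = {1, 2, 4, 8}  B2 = {1, 2, 4, 7}  B3 = {1, 2, 3, 7}  B4 = {1, 3, 7, 11}  B5 = {3, 7, 9, 11}  B6 = {0, 3, 9, 11}  B7 = {0, 9, 10, 11}  B8 = {0, 6, 9, 10}  B9 = {0, 5, 6, 10}
Tree: B1–B2, B2–B3, B3–B4, B4–B5, B5–B6, B6–B7, B7–B8, B8–B9
The largest bag has 4 vertices, giving width 3; this decomposition certifies tw(G) ≤ 3. For the lower bound: the 4 vertex sets {2,4,8}, {1}, {7}, {0,3,9,11} are disjoint, each induces a connected subgraph, and every pair is joined by at least one edge of G. Contracting each set to a single vertex therefore yields K_{4} as a minor, and since treewidth is minor-monotone, tw(G) ≥ tw(K_{4}) = 3. Combining the bounds, tw(G) = 3.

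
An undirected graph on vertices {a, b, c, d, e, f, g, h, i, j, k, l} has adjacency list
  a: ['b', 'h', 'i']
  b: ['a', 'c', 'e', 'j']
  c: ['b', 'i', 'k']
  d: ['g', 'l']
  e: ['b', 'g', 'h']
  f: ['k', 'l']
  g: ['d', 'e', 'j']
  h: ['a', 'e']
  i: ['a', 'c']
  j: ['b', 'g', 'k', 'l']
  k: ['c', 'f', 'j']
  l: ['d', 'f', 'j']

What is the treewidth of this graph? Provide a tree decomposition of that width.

Every bag has size at most 4, so the width is 4 − 1 = 3 and tw(G) ≤ 3. For the lower bound: the 4 vertex sets {a,h,i}, {c}, {b}, {e,g,j,k} are disjoint, each induces a connected subgraph, and every pair is joined by at least one edge of G. Contracting each set to a single vertex therefore yields K_{4} as a minor, and since treewidth is minor-monotone, tw(G) ≥ tw(K_{4}) = 3. Hence tw(G) = 3 exactly.

Treewidth 3.
Bags: B1 = {a, c, h, i}  B2 = {a, b, c, h}  B3 = {b, c, e, h}  B4 = {b, c, e, k}  B5 = {b, e, j, k}  B6 = {e, g, j, k}  B7 = {f, g, j, k}  B8 = {f, g, j, l}  B9 = {d, f, g, l}
Tree: B1–B2, B2–B3, B3–B4, B4–B5, B5–B6, B6–B7, B7–B8, B8–B9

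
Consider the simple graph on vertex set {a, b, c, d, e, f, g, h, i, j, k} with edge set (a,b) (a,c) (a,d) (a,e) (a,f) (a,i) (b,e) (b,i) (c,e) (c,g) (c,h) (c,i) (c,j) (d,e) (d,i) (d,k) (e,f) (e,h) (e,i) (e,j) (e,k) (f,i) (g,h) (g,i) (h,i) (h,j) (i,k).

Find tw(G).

A width-3 tree decomposition is:
Bags: B1 = {d, e, i, k}  B2 = {a, d, e, i}  B3 = {a, b, e, i}  B4 = {a, c, e, i}  B5 = {c, e, h, i}  B6 = {c, e, h, j}  B7 = {c, g, h, i}  B8 = {a, e, f, i}
Tree: B1–B2, B2–B3, B3–B4, B4–B5, B5–B6, B5–B7, B4–B8
The largest bag has 4 vertices, giving width 3; this decomposition certifies tw(G) ≤ 3. On the other hand G contains the 4-clique {c, e, h, j}. A clique must lie in a single bag of any decomposition, so no decomposition can have width below 3. The upper and lower bounds meet at 3, so that is the treewidth.

3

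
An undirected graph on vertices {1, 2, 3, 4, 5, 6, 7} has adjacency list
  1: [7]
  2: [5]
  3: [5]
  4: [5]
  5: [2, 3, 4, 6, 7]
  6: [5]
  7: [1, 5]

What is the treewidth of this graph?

1

A width-1 tree decomposition is:
Bags: B1 = {5, 6}  B2 = {2, 5}  B3 = {3, 5}  B4 = {5, 7}  B5 = {4, 5}  B6 = {1, 7}
Tree: B1–B2, B1–B3, B2–B4, B1–B5, B4–B6
The largest bag has 2 vertices, giving width 1; this decomposition certifies tw(G) ≤ 1. Any graph with an edge has treewidth ≥ 1, and G has the edge 6–5. Therefore the treewidth is 1.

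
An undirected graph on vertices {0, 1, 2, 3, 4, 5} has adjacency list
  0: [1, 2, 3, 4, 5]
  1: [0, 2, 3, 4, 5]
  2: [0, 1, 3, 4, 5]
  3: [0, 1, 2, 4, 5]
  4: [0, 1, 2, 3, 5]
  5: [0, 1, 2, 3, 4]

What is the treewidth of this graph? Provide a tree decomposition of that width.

Treewidth 5.
Bags: B1 = {0, 1, 2, 3, 4, 5}
Tree: (single bag)

With just one bag of size 6, the width is 6 − 1 = 5, so tw(G) ≤ 5. For the lower bound, the 6 vertices {0, 1, 2, 3, 4, 5} are pairwise adjacent, and any tree decomposition puts a clique entirely inside one bag — forcing width ≥ 5. Combining the bounds, tw(G) = 5.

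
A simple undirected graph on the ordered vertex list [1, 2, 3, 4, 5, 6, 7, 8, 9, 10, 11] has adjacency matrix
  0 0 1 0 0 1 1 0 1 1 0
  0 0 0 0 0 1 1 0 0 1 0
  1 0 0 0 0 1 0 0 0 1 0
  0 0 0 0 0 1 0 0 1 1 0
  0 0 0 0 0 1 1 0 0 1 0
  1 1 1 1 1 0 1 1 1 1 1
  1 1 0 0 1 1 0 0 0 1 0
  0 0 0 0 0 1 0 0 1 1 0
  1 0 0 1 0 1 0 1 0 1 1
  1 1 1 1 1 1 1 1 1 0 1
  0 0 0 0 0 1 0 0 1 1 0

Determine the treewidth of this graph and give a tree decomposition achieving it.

Treewidth 3.
One such decomposition:
Bags: B1 = {1, 6, 9, 10}  B2 = {1, 6, 7, 10}  B3 = {6, 8, 9, 10}  B4 = {4, 6, 9, 10}  B5 = {6, 9, 10, 11}  B6 = {5, 6, 7, 10}  B7 = {2, 6, 7, 10}  B8 = {1, 3, 6, 10}
Tree: B1–B2, B1–B3, B3–B4, B3–B5, B2–B6, B2–B7, B2–B8

Each bag holds 4 vertices, so the decomposition has width 3, which upper-bounds the treewidth. Conversely, {2, 6, 7, 10} is a clique of size 4, and the vertices of any clique must share a bag in every tree decomposition; so some bag has ≥ 4 vertices and tw(G) ≥ 3. Therefore the treewidth is 3.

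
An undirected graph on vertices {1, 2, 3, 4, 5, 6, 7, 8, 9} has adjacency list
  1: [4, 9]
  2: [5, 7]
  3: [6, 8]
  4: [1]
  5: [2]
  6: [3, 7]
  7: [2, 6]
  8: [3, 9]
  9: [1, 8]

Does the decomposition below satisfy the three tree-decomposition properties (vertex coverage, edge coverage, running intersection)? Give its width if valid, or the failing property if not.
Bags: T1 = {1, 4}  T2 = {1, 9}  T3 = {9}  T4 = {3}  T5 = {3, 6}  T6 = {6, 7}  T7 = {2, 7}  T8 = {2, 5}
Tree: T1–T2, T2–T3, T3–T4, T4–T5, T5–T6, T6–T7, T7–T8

No — vertex 8 appears in no bag.

A tree decomposition must satisfy three properties: every vertex lies in some bag; for every edge, both endpoints lie together in some bag; and for every vertex, the bags containing it form a connected subtree. Here vertex 8 appears in no bag, so the decomposition is invalid.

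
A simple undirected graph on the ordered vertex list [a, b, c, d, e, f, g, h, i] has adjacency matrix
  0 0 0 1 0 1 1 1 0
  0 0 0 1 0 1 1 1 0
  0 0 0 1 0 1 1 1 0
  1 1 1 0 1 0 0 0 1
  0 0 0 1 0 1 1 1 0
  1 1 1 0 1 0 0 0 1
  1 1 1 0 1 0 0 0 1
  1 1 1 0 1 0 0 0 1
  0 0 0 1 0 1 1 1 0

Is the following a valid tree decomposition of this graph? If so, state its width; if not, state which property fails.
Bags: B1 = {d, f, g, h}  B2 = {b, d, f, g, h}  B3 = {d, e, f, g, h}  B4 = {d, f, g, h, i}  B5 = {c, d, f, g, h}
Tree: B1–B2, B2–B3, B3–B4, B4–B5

No — vertex a appears in no bag.

A tree decomposition must satisfy three properties: every vertex lies in some bag; for every edge, both endpoints lie together in some bag; and for every vertex, the bags containing it form a connected subtree. Here vertex a appears in no bag, so the decomposition is invalid.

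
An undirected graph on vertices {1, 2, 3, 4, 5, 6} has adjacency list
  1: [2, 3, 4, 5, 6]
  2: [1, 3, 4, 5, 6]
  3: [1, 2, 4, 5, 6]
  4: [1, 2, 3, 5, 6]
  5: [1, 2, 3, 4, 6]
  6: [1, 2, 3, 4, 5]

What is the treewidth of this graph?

5

A width-5 tree decomposition is:
Bags: B1 = {1, 2, 3, 4, 5, 6}
Tree: (single bag)
With just one bag of size 6, the width is 6 − 1 = 5, so tw(G) ≤ 5. For the lower bound, the 6 vertices {1, 2, 3, 4, 5, 6} are pairwise adjacent, and any tree decomposition puts a clique entirely inside one bag — forcing width ≥ 5. Hence tw(G) = 5 exactly.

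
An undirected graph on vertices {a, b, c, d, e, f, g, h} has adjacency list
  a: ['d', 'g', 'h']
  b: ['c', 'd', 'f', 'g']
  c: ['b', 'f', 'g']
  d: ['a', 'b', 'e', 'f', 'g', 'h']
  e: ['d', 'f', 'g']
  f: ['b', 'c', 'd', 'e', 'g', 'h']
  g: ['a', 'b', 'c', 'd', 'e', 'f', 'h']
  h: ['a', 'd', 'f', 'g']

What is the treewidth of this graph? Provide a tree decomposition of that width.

Each bag holds 4 vertices, so the decomposition has width 3, which upper-bounds the treewidth. For the lower bound, the 4 vertices {a, d, g, h} are pairwise adjacent, and any tree decomposition puts a clique entirely inside one bag — forcing width ≥ 3. Therefore the treewidth is 3.

Treewidth 3.
One such decomposition:
Bags: B1 = {b, d, f, g}  B2 = {d, e, f, g}  B3 = {d, f, g, h}  B4 = {b, c, f, g}  B5 = {a, d, g, h}
Tree: B1–B2, B1–B3, B1–B4, B3–B5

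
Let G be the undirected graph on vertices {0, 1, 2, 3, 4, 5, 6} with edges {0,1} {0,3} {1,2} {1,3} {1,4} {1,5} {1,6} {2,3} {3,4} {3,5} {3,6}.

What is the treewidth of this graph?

2

A width-2 tree decomposition is:
Bags: B1 = {1, 3, 6}  B2 = {0, 1, 3}  B3 = {1, 3, 5}  B4 = {1, 3, 4}  B5 = {1, 2, 3}
Tree: B1–B2, B2–B3, B1–B4, B1–B5
The largest bag has 3 vertices, giving width 2; this decomposition certifies tw(G) ≤ 2. Conversely, {0, 1, 3} is a clique of size 3, and the vertices of any clique must share a bag in every tree decomposition; so some bag has ≥ 3 vertices and tw(G) ≥ 2. The upper and lower bounds meet at 2, so that is the treewidth.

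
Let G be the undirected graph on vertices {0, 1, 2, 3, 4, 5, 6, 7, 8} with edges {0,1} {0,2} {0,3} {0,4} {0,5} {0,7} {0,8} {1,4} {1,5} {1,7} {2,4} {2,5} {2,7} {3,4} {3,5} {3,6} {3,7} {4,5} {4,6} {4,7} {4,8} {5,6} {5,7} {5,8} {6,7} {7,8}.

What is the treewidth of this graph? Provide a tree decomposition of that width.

Every bag has size at most 5, so the width is 5 − 1 = 4 and tw(G) ≤ 4. For the lower bound, the 5 vertices {0, 4, 5, 7, 8} are pairwise adjacent, and any tree decomposition puts a clique entirely inside one bag — forcing width ≥ 4. The upper and lower bounds meet at 4, so that is the treewidth.

Treewidth 4.
Bags: B1 = {0, 4, 5, 7, 8}  B2 = {0, 3, 4, 5, 7}  B3 = {0, 1, 4, 5, 7}  B4 = {3, 4, 5, 6, 7}  B5 = {0, 2, 4, 5, 7}
Tree: B1–B2, B2–B3, B2–B4, B1–B5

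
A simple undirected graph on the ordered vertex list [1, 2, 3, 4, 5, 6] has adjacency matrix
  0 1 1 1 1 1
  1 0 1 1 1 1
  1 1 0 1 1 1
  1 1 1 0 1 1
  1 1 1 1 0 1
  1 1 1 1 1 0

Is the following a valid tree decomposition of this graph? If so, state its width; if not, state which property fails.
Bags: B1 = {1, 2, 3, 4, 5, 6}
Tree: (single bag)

Yes; width 5.

Checking the three conditions: (i) the bags cover all of {1, 2, 3, 4, 5, 6}; (ii) for each edge, some bag contains both endpoints; (iii) the bags containing any fixed vertex form a subtree. All hold, so the decomposition is valid with width 6 − 1 = 5.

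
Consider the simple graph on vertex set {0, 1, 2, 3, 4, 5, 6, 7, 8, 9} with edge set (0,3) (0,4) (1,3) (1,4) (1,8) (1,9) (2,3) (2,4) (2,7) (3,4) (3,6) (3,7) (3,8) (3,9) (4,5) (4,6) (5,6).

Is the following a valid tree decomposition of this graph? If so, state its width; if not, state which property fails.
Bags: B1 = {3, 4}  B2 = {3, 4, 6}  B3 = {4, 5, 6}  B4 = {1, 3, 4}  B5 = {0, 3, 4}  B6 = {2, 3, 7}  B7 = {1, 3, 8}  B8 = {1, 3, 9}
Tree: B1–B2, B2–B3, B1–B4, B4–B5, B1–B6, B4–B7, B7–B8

A tree decomposition must satisfy three properties: every vertex lies in some bag; for every edge, both endpoints lie together in some bag; and for every vertex, the bags containing it form a connected subtree. Here edge (2,4) lies in no bag, so the decomposition is invalid.

No — edge (2,4) lies in no bag.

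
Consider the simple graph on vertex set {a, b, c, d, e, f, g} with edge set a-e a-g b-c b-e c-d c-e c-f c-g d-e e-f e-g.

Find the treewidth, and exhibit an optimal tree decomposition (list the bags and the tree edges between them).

Treewidth 2.
One optimal decomposition is:
Bags: B1 = {c, e, f}  B2 = {c, e, g}  B3 = {b, c, e}  B4 = {c, d, e}  B5 = {a, e, g}
Tree: B1–B2, B1–B3, B2–B4, B2–B5

Every bag has size at most 3, so the width is 3 − 1 = 2 and tw(G) ≤ 2. On the other hand G contains the 3-clique {c, d, e}. A clique must lie in a single bag of any decomposition, so no decomposition can have width below 2. The upper and lower bounds meet at 2, so that is the treewidth.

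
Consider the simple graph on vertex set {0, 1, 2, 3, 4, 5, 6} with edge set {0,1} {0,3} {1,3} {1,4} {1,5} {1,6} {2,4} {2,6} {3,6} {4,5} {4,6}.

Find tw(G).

2

A width-2 tree decomposition is:
Bags: B1 = {1, 4, 6}  B2 = {1, 3, 6}  B3 = {0, 1, 3}  B4 = {1, 4, 5}  B5 = {2, 4, 6}
Tree: B1–B2, B2–B3, B1–B4, B1–B5
Every bag has size at most 3, so the width is 3 − 1 = 2 and tw(G) ≤ 2. Conversely, {0, 1, 3} is a clique of size 3, and the vertices of any clique must share a bag in every tree decomposition; so some bag has ≥ 3 vertices and tw(G) ≥ 2. Combining the bounds, tw(G) = 2.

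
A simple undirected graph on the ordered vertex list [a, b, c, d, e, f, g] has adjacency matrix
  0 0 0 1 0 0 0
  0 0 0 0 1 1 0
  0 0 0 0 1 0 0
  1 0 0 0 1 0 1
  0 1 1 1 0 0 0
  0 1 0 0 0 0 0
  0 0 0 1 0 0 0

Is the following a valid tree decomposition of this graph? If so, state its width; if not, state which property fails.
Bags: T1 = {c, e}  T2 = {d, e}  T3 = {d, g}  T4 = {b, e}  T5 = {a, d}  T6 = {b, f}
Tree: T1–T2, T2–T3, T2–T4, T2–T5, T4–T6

Every vertex of G appears in some bag (union = {a, b, c, d, e, f, g}); every edge is covered by a bag; and for each vertex v the set of bags containing v is connected in the bag tree. The decomposition is therefore valid. The largest bag has 2 vertices, so the width is 1.

Yes; width 1.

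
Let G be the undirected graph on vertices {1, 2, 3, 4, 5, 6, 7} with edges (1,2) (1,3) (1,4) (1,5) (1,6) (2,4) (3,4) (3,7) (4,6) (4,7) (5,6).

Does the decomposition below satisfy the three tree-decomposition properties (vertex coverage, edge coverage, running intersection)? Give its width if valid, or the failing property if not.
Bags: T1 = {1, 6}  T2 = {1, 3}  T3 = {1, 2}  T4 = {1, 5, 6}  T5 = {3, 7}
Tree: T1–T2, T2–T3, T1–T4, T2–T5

A tree decomposition must satisfy three properties: every vertex lies in some bag; for every edge, both endpoints lie together in some bag; and for every vertex, the bags containing it form a connected subtree. Here vertex 4 appears in no bag, so the decomposition is invalid.

No — vertex 4 appears in no bag.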